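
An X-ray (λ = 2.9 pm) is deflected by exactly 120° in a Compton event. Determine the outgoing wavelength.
6.5395 pm

Using the Compton formula: λ' = λ + λ_C(1 − cos θ)

For θ = 120°, cos θ = -1/2 (exact) = -0.5000, so:
1 − cos 120° = 1 − (-1/2) = 1.5000

Δλ = λ_C × 1.5000 = 2.4263 × 1.5000 = 3.6395 pm

λ' = 2.9 + 3.6395 = 6.5395 pm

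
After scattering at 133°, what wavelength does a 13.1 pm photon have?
17.1810 pm

Using the Compton scattering formula:
λ' = λ + Δλ = λ + λ_C(1 - cos θ)

Given:
- Initial wavelength λ = 13.1 pm
- Scattering angle θ = 133°
- Compton wavelength λ_C ≈ 2.4263 pm

Calculate the shift:
Δλ = 2.4263 × (1 - cos(133°))
Δλ = 2.4263 × 1.6820
Δλ = 4.0810 pm

Final wavelength:
λ' = 13.1 + 4.0810 = 17.1810 pm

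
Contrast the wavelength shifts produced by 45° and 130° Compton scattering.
130° produces the larger shift by a factor of 5.609

Calculate both shifts using Δλ = λ_C(1 - cos θ):

For θ₁ = 45°:
Δλ₁ = 2.4263 × (1 - cos(45°))
Δλ₁ = 2.4263 × 0.2929
Δλ₁ = 0.7106 pm

For θ₂ = 130°:
Δλ₂ = 2.4263 × (1 - cos(130°))
Δλ₂ = 2.4263 × 1.6428
Δλ₂ = 3.9859 pm

The 130° angle produces the larger shift.
Ratio: 3.9859/0.7106 = 5.609

(Intermediate values are shown rounded; full precision is carried through to the final answer.)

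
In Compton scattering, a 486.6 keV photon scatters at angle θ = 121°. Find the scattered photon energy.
199.2059 keV

First convert energy to wavelength:
λ = hc/E, with hc ≈ 1239.842 keV·pm (i.e. 1239.842 eV·nm)

For E = 486.6 keV = 486600 eV:
λ = 1239.842 keV·pm / 486.6 keV
λ = 2.5480 pm

Calculate the Compton shift:
Δλ = λ_C(1 - cos(121°)) = 2.4263 × 1.5150
Δλ = 3.6760 pm

Final wavelength:
λ' = 2.5480 + 3.6760 = 6.2239 pm

Final energy:
E' = hc/λ' = 1239.842 / 6.2239 = 199.2059 keV

(Intermediate values are shown rounded; full precision is carried through to the final answer.)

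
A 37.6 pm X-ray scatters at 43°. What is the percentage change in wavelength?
1.7336%

Calculate the Compton shift:
Δλ = λ_C(1 - cos(43°))
Δλ = 2.4263 × (1 - cos(43°))
Δλ = 2.4263 × 0.2686
Δλ = 0.6518 pm

Percentage change:
(Δλ/λ₀) × 100 = (0.6518/37.6) × 100
= 1.7336%

(Intermediate values are shown rounded; full precision is carried through to the final answer.)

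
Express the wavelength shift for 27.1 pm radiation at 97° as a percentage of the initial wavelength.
10.0443%

Calculate the Compton shift:
Δλ = λ_C(1 - cos(97°))
Δλ = 2.4263 × (1 - cos(97°))
Δλ = 2.4263 × 1.1219
Δλ = 2.7220 pm

Percentage change:
(Δλ/λ₀) × 100 = (2.7220/27.1) × 100
= 10.0443%

(Intermediate values are shown rounded; full precision is carried through to the final answer.)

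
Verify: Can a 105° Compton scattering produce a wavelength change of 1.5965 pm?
No, inconsistent

Calculate the expected shift for θ = 105°:

Δλ_expected = λ_C(1 - cos(105°))
Δλ_expected = 2.4263 × (1 - cos(105°))
Δλ_expected = 2.4263 × 1.2588
Δλ_expected = 3.0543 pm

Given shift: 1.5965 pm
Expected shift: 3.0543 pm
Difference: 1.4578 pm

The values do not match. The given shift corresponds to θ ≈ 70.0°, not 105°.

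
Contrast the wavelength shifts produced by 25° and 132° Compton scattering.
132° produces the larger shift by a factor of 17.815

Calculate both shifts using Δλ = λ_C(1 - cos θ):

For θ₁ = 25°:
Δλ₁ = 2.4263 × (1 - cos(25°))
Δλ₁ = 2.4263 × 0.0937
Δλ₁ = 0.2273 pm

For θ₂ = 132°:
Δλ₂ = 2.4263 × (1 - cos(132°))
Δλ₂ = 2.4263 × 1.6691
Δλ₂ = 4.0498 pm

The 132° angle produces the larger shift.
Ratio: 4.0498/0.2273 = 17.815

(Intermediate values are shown rounded; full precision is carried through to the final answer.)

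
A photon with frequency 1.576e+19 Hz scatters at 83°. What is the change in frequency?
1.587e+18 Hz (decrease)

Convert frequency to wavelength (c = 299792458 m/s):
λ₀ = c/f₀ = 299792458/1.576e+19 = 1.9022364e-11 m = 19.0224 pm

Calculate Compton shift:
Δλ = λ_C(1 - cos(83°)) = 2.1306 pm

Final wavelength:
λ' = λ₀ + Δλ = 19.0224 + 2.1306 = 21.1530 pm

Final frequency:
f' = c/λ' = 299792458/2.1152981e-11 = 1.4172586e+19 Hz

Frequency shift (decrease):
Δf = f₀ - f' = 1.576e+19 - 1.4172586e+19 = 1.587e+18 Hz

(Intermediate values are shown rounded; full precision is carried through to the final answer.)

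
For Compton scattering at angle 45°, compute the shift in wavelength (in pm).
0.7106 pm

Using the Compton scattering formula:
Δλ = λ_C(1 - cos θ)

where λ_C = h/(m_e·c) ≈ 2.4263 pm is the Compton wavelength of an electron.

For θ = 45°:
cos(45°) = 0.7071
1 - cos(45°) = 0.2929

Δλ = 2.4263 × 0.2929
Δλ = 0.7106 pm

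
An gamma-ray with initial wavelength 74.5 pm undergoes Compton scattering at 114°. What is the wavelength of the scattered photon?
77.9132 pm

Using the Compton scattering formula:
λ' = λ + Δλ = λ + λ_C(1 - cos θ)

Given:
- Initial wavelength λ = 74.5 pm
- Scattering angle θ = 114°
- Compton wavelength λ_C ≈ 2.4263 pm

Calculate the shift:
Δλ = 2.4263 × (1 - cos(114°))
Δλ = 2.4263 × 1.4067
Δλ = 3.4132 pm

Final wavelength:
λ' = 74.5 + 3.4132 = 77.9132 pm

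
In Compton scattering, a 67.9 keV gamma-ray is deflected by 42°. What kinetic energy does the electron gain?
2.2410 keV

By energy conservation: K_e = E_initial - E_final

First find the scattered photon energy:
Initial wavelength: λ = hc/E = 18.2598 pm
Compton shift: Δλ = λ_C(1 - cos(42°)) = 0.6232 pm
Final wavelength: λ' = 18.2598 + 0.6232 = 18.8830 pm
Final photon energy: E' = hc/λ' = 65.6590 keV

Electron kinetic energy:
K_e = E - E' = 67.9000 - 65.6590 = 2.2410 keV

(Intermediate values are shown rounded; full precision is carried through to the final answer.)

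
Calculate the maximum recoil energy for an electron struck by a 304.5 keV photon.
165.5720 keV

Maximum energy transfer occurs at θ = 180° (backscattering).

Initial photon: E₀ = 304.5 keV → λ₀ = 4.0717 pm

Maximum Compton shift (at 180°):
Δλ_max = 2λ_C = 2 × 2.4263 = 4.8526 pm

Final wavelength:
λ' = 4.0717 + 4.8526 = 8.9244 pm

Minimum photon energy (maximum energy to electron):
E'_min = hc/λ' = 138.9280 keV

Maximum electron kinetic energy:
K_max = E₀ - E'_min = 304.5000 - 138.9280 = 165.5720 keV

(Intermediate values are shown rounded; full precision is carried through to the final answer.)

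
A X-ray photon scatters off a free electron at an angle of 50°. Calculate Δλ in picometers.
0.8667 pm

Using the Compton scattering formula:
Δλ = λ_C(1 - cos θ)

where λ_C = h/(m_e·c) ≈ 2.4263 pm is the Compton wavelength of an electron.

For θ = 50°:
cos(50°) = 0.6428
1 - cos(50°) = 0.3572

Δλ = 2.4263 × 0.3572
Δλ = 0.8667 pm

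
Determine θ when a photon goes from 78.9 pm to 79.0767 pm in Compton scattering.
22.00°

First find the wavelength shift:
Δλ = λ' - λ = 79.0767 - 78.9 = 0.1767 pm

Using Δλ = λ_C(1 - cos θ), with λ_C = h/(m_e·c) ≈ 2.42631024 pm:
cos θ = 1 - Δλ/λ_C
cos θ = 1 - 0.1767/2.42631024
cos θ = 0.927173

θ = arccos(0.927173)
θ = 22.00°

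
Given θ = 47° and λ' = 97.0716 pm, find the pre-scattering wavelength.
96.3000 pm

From λ' = λ + Δλ, we have λ = λ' - Δλ

First calculate the Compton shift:
Δλ = λ_C(1 - cos θ)
Δλ = 2.4263 × (1 - cos(47°))
Δλ = 2.4263 × 0.3180
Δλ = 0.7716 pm

Initial wavelength:
λ = λ' - Δλ
λ = 97.0716 - 0.7716
λ = 96.3000 pm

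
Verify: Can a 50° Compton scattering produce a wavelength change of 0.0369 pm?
No, inconsistent

Calculate the expected shift for θ = 50°:

Δλ_expected = λ_C(1 - cos(50°))
Δλ_expected = 2.4263 × (1 - cos(50°))
Δλ_expected = 2.4263 × 0.3572
Δλ_expected = 0.8667 pm

Given shift: 0.0369 pm
Expected shift: 0.8667 pm
Difference: 0.8298 pm

The values do not match. The given shift corresponds to θ ≈ 10.0°, not 50°.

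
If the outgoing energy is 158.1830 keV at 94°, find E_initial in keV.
236.5000 keV

Convert final energy to wavelength (hc ≈ 1239.842 keV·pm):
λ' = hc/E' = 1239.842 / 158.1830 = 7.8380 pm

Calculate the Compton shift:
Δλ = λ_C(1 - cos(94°))
Δλ = 2.4263 × (1 - cos(94°))
Δλ = 2.5956 pm

Initial wavelength:
λ = λ' - Δλ = 7.8380 - 2.5956 = 5.2425 pm

Initial energy:
E = hc/λ = 1239.842 / 5.2425 = 236.5000 keV

(Intermediate values are shown rounded; full precision is carried through to the final answer.)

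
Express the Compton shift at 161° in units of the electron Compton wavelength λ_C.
1.9455 λ_C

The Compton shift formula is:
Δλ = λ_C(1 - cos θ)

Dividing both sides by λ_C:
Δλ/λ_C = 1 - cos θ

For θ = 161°:
Δλ/λ_C = 1 - cos(161°)
Δλ/λ_C = 1 - -0.9455
Δλ/λ_C = 1.9455

This means the shift is 1.9455 × λ_C = 4.7204 pm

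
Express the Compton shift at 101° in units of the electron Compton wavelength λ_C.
1.1908 λ_C

The Compton shift formula is:
Δλ = λ_C(1 - cos θ)

Dividing both sides by λ_C:
Δλ/λ_C = 1 - cos θ

For θ = 101°:
Δλ/λ_C = 1 - cos(101°)
Δλ/λ_C = 1 - -0.1908
Δλ/λ_C = 1.1908

This means the shift is 1.1908 × λ_C = 2.8893 pm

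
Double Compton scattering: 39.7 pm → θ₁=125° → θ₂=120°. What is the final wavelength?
47.1574 pm

Apply Compton shift twice:

First scattering at θ₁ = 125°:
Δλ₁ = λ_C(1 - cos(125°))
Δλ₁ = 2.4263 × 1.5736
Δλ₁ = 3.8180 pm

After first scattering:
λ₁ = 39.7 + 3.8180 = 43.5180 pm

Second scattering at θ₂ = 120°:
Δλ₂ = λ_C(1 - cos(120°))
Δλ₂ = 2.4263 × 1.5000
Δλ₂ = 3.6395 pm

Final wavelength:
λ₂ = 43.5180 + 3.6395 = 47.1574 pm

Total shift: Δλ_total = 3.8180 + 3.6395 = 7.4574 pm

(Intermediate values are shown rounded; full precision is carried through to the final answer.)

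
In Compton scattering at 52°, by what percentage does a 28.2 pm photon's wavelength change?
3.3068%

Calculate the Compton shift:
Δλ = λ_C(1 - cos(52°))
Δλ = 2.4263 × (1 - cos(52°))
Δλ = 2.4263 × 0.3843
Δλ = 0.9325 pm

Percentage change:
(Δλ/λ₀) × 100 = (0.9325/28.2) × 100
= 3.3068%

(Intermediate values are shown rounded; full precision is carried through to the final answer.)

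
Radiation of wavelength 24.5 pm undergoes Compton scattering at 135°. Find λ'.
28.6420 pm

Using the Compton formula: λ' = λ + λ_C(1 − cos θ)

For θ = 135°, cos θ = -√2/2 (exact) ≈ -0.7071, so:
1 − cos 135° = 1 − (-√2/2) ≈ 1.7071

Δλ = λ_C × 1.7071 = 2.4263 × 1.7071 = 4.1420 pm

λ' = 24.5 + 4.1420 = 28.6420 pm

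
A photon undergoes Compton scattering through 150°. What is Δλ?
4.5276 pm

Using the Compton scattering formula:
Δλ = λ_C(1 - cos θ)

where λ_C = h/(m_e·c) ≈ 2.4263 pm is the Compton wavelength of an electron.

For θ = 150°:
cos(150°) = -0.8660
1 - cos(150°) = 1.8660

Δλ = 2.4263 × 1.8660
Δλ = 4.5276 pm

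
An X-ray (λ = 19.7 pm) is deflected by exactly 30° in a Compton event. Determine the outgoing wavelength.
20.0251 pm

Using the Compton formula: λ' = λ + λ_C(1 − cos θ)

For θ = 30°, cos θ = √3/2 (exact) ≈ 0.8660, so:
1 − cos 30° = 1 − (√3/2) ≈ 0.1340

Δλ = λ_C × 0.1340 = 2.4263 × 0.1340 = 0.3251 pm

λ' = 19.7 + 0.3251 = 20.0251 pm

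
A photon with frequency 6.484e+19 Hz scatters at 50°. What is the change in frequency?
1.024e+19 Hz (decrease)

Convert frequency to wavelength (c = 299792458 m/s):
λ₀ = c/f₀ = 299792458/6.484e+19 = 4.6235728e-12 m = 4.6236 pm

Calculate Compton shift:
Δλ = λ_C(1 - cos(50°)) = 0.8667 pm

Final wavelength:
λ' = λ₀ + Δλ = 4.6236 + 0.8667 = 5.4903 pm

Final frequency:
f' = c/λ' = 299792458/5.4902808e-12 = 5.4604212e+19 Hz

Frequency shift (decrease):
Δf = f₀ - f' = 6.484e+19 - 5.4604212e+19 = 1.024e+19 Hz

(Intermediate values are shown rounded; full precision is carried through to the final answer.)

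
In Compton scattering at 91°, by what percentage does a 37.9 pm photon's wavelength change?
6.5136%

Calculate the Compton shift:
Δλ = λ_C(1 - cos(91°))
Δλ = 2.4263 × (1 - cos(91°))
Δλ = 2.4263 × 1.0175
Δλ = 2.4687 pm

Percentage change:
(Δλ/λ₀) × 100 = (2.4687/37.9) × 100
= 6.5136%

(Intermediate values are shown rounded; full precision is carried through to the final answer.)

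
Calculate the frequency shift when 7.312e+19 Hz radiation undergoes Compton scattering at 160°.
3.908e+19 Hz (decrease)

Convert frequency to wavelength (c = 299792458 m/s):
λ₀ = c/f₀ = 299792458/7.312e+19 = 4.1000063e-12 m = 4.1000 pm

Calculate Compton shift:
Δλ = λ_C(1 - cos(160°)) = 4.7063 pm

Final wavelength:
λ' = λ₀ + Δλ = 4.1000 + 4.7063 = 8.8063 pm

Final frequency:
f' = c/λ' = 299792458/8.8063023e-12 = 3.4042944e+19 Hz

Frequency shift (decrease):
Δf = f₀ - f' = 7.312e+19 - 3.4042944e+19 = 3.908e+19 Hz

(Intermediate values are shown rounded; full precision is carried through to the final answer.)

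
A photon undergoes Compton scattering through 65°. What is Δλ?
1.4009 pm

Using the Compton scattering formula:
Δλ = λ_C(1 - cos θ)

where λ_C = h/(m_e·c) ≈ 2.4263 pm is the Compton wavelength of an electron.

For θ = 65°:
cos(65°) = 0.4226
1 - cos(65°) = 0.5774

Δλ = 2.4263 × 0.5774
Δλ = 1.4009 pm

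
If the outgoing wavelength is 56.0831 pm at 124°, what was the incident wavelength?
52.3000 pm

From λ' = λ + Δλ, we have λ = λ' - Δλ

First calculate the Compton shift:
Δλ = λ_C(1 - cos θ)
Δλ = 2.4263 × (1 - cos(124°))
Δλ = 2.4263 × 1.5592
Δλ = 3.7831 pm

Initial wavelength:
λ = λ' - Δλ
λ = 56.0831 - 3.7831
λ = 52.3000 pm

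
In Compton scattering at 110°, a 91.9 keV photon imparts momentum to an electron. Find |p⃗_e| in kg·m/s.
7.2848e-23 kg·m/s

The electron is initially at rest, so by conservation of momentum:
p⃗_e = p⃗₀ − p⃗'  (incident photon momentum minus scattered photon momentum)

Photon momentum magnitudes (p = h/λ = E/c):
λ₀ = hc/E₀ = 13.4912 pm → p₀ = h/λ₀ = 4.9114e-23 kg·m/s
Δλ = λ_C(1 − cos 110°) = 3.2562 pm
λ' = 16.7474 pm → p' = h/λ' = 3.9565e-23 kg·m/s

The scattered photon makes angle θ = 110° with the incident direction, so by the law of cosines:
|p⃗_e|² = p₀² + p'² − 2p₀p'cos θ
|p⃗_e|² = (4.9114e-23)² + (3.9565e-23)² − 2·4.9114e-23·3.9565e-23·cos(110°)
|p⃗_e| = 7.2848e-23 kg·m/s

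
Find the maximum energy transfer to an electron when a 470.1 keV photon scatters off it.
304.5675 keV

Maximum energy transfer occurs at θ = 180° (backscattering).

Initial photon: E₀ = 470.1 keV → λ₀ = 2.6374 pm

Maximum Compton shift (at 180°):
Δλ_max = 2λ_C = 2 × 2.4263 = 4.8526 pm

Final wavelength:
λ' = 2.6374 + 4.8526 = 7.4900 pm

Minimum photon energy (maximum energy to electron):
E'_min = hc/λ' = 165.5325 keV

Maximum electron kinetic energy:
K_max = E₀ - E'_min = 470.1000 - 165.5325 = 304.5675 keV

(Intermediate values are shown rounded; full precision is carried through to the final answer.)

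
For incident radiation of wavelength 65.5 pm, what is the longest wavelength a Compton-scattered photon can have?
70.3526 pm (at θ = 180°)

The Compton shift is Δλ = λ_C(1 − cos θ).

Since cos θ ranges from −1 to 1, the factor (1 − cos θ) ranges from 0 to 2; the maximum shift occurs at θ = 180° (backscattering):
Δλ_max = 2λ_C = 2 × 2.4263 pm = 4.8526 pm

Maximum scattered wavelength:
λ'_max = λ₀ + Δλ_max = 65.5 + 4.8526 = 70.3526 pm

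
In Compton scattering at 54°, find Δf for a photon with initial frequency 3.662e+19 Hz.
3.987e+18 Hz (decrease)

Convert frequency to wavelength (c = 299792458 m/s):
λ₀ = c/f₀ = 299792458/3.662e+19 = 8.1865772e-12 m = 8.1866 pm

Calculate Compton shift:
Δλ = λ_C(1 - cos(54°)) = 1.0002 pm

Final wavelength:
λ' = λ₀ + Δλ = 8.1866 + 1.0002 = 9.1867 pm

Final frequency:
f' = c/λ' = 299792458/9.1867381e-12 = 3.2633178e+19 Hz

Frequency shift (decrease):
Δf = f₀ - f' = 3.662e+19 - 3.2633178e+19 = 3.987e+18 Hz

(Intermediate values are shown rounded; full precision is carried through to the final answer.)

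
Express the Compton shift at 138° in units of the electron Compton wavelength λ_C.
1.7431 λ_C

The Compton shift formula is:
Δλ = λ_C(1 - cos θ)

Dividing both sides by λ_C:
Δλ/λ_C = 1 - cos θ

For θ = 138°:
Δλ/λ_C = 1 - cos(138°)
Δλ/λ_C = 1 - -0.7431
Δλ/λ_C = 1.7431

This means the shift is 1.7431 × λ_C = 4.2294 pm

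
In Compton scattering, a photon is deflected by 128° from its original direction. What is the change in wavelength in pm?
3.9201 pm

Using the Compton scattering formula:
Δλ = λ_C(1 - cos θ)

where λ_C = h/(m_e·c) ≈ 2.4263 pm is the Compton wavelength of an electron.

For θ = 128°:
cos(128°) = -0.6157
1 - cos(128°) = 1.6157

Δλ = 2.4263 × 1.6157
Δλ = 3.9201 pm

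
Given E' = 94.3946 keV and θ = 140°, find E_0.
140.0999 keV

Convert final energy to wavelength (hc ≈ 1239.842 keV·pm):
λ' = hc/E' = 1239.842 / 94.3946 = 13.1347 pm

Calculate the Compton shift:
Δλ = λ_C(1 - cos(140°))
Δλ = 2.4263 × (1 - cos(140°))
Δλ = 4.2850 pm

Initial wavelength:
λ = λ' - Δλ = 13.1347 - 4.2850 = 8.8497 pm

Initial energy:
E = hc/λ = 1239.842 / 8.8497 = 140.0999 keV

(Intermediate values are shown rounded; full precision is carried through to the final answer.)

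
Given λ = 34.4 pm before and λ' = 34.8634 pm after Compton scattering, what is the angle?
36.00°

First find the wavelength shift:
Δλ = λ' - λ = 34.8634 - 34.4 = 0.4634 pm

Using Δλ = λ_C(1 - cos θ), with λ_C = h/(m_e·c) ≈ 2.42631024 pm:
cos θ = 1 - Δλ/λ_C
cos θ = 1 - 0.4634/2.42631024
cos θ = 0.809010

θ = arccos(0.809010)
θ = 36.00°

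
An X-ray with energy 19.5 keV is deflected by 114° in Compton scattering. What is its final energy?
18.5065 keV

First convert energy to wavelength:
λ = hc/E, with hc ≈ 1239.842 keV·pm (i.e. 1239.842 eV·nm)

For E = 19.5 keV = 19500 eV:
λ = 1239.842 keV·pm / 19.5 keV
λ = 63.5816 pm

Calculate the Compton shift:
Δλ = λ_C(1 - cos(114°)) = 2.4263 × 1.4067
Δλ = 3.4132 pm

Final wavelength:
λ' = 63.5816 + 3.4132 = 66.9948 pm

Final energy:
E' = hc/λ' = 1239.842 / 66.9948 = 18.5065 keV

(Intermediate values are shown rounded; full precision is carried through to the final answer.)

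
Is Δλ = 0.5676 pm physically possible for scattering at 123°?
No, inconsistent

Calculate the expected shift for θ = 123°:

Δλ_expected = λ_C(1 - cos(123°))
Δλ_expected = 2.4263 × (1 - cos(123°))
Δλ_expected = 2.4263 × 1.5446
Δλ_expected = 3.7478 pm

Given shift: 0.5676 pm
Expected shift: 3.7478 pm
Difference: 3.1801 pm

The values do not match. The given shift corresponds to θ ≈ 40.0°, not 123°.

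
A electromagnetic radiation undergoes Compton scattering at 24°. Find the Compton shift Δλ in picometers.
0.2098 pm

Using the Compton scattering formula:
Δλ = λ_C(1 - cos θ)

where λ_C = h/(m_e·c) ≈ 2.4263 pm is the Compton wavelength of an electron.

For θ = 24°:
cos(24°) = 0.9135
1 - cos(24°) = 0.0865

Δλ = 2.4263 × 0.0865
Δλ = 0.2098 pm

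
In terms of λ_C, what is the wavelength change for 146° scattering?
1.8290 λ_C

The Compton shift formula is:
Δλ = λ_C(1 - cos θ)

Dividing both sides by λ_C:
Δλ/λ_C = 1 - cos θ

For θ = 146°:
Δλ/λ_C = 1 - cos(146°)
Δλ/λ_C = 1 - -0.8290
Δλ/λ_C = 1.8290

This means the shift is 1.8290 × λ_C = 4.4378 pm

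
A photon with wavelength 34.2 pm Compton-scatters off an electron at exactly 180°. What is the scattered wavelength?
39.0526 pm

Using the Compton formula: λ' = λ + λ_C(1 − cos θ)

For θ = 180°, cos θ = -1 (exact) = -1.0000, so:
1 − cos 180° = 1 − (-1) = 2.0000

Δλ = λ_C × 2.0000 = 2.4263 × 2.0000 = 4.8526 pm

λ' = 34.2 + 4.8526 = 39.0526 pm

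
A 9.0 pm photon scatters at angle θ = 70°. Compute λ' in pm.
10.5965 pm

Using the Compton scattering formula:
λ' = λ + Δλ = λ + λ_C(1 - cos θ)

Given:
- Initial wavelength λ = 9.0 pm
- Scattering angle θ = 70°
- Compton wavelength λ_C ≈ 2.4263 pm

Calculate the shift:
Δλ = 2.4263 × (1 - cos(70°))
Δλ = 2.4263 × 0.6580
Δλ = 1.5965 pm

Final wavelength:
λ' = 9.0 + 1.5965 = 10.5965 pm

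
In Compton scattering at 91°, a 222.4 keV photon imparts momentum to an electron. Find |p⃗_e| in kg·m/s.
1.4579e-22 kg·m/s

The electron is initially at rest, so by conservation of momentum:
p⃗_e = p⃗₀ − p⃗'  (incident photon momentum minus scattered photon momentum)

Photon momentum magnitudes (p = h/λ = E/c):
λ₀ = hc/E₀ = 5.5748 pm → p₀ = h/λ₀ = 1.1886e-22 kg·m/s
Δλ = λ_C(1 − cos 91°) = 2.4687 pm
λ' = 8.0435 pm → p' = h/λ' = 8.2378e-23 kg·m/s

The scattered photon makes angle θ = 91° with the incident direction, so by the law of cosines:
|p⃗_e|² = p₀² + p'² − 2p₀p'cos θ
|p⃗_e|² = (1.1886e-22)² + (8.2378e-23)² − 2·1.1886e-22·8.2378e-23·cos(91°)
|p⃗_e| = 1.4579e-22 kg·m/s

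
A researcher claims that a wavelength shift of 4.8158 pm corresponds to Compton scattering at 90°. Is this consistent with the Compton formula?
No, inconsistent

Calculate the expected shift for θ = 90°:

Δλ_expected = λ_C(1 - cos(90°))
Δλ_expected = 2.4263 × (1 - cos(90°))
Δλ_expected = 2.4263 × 1.0000
Δλ_expected = 2.4263 pm

Given shift: 4.8158 pm
Expected shift: 2.4263 pm
Difference: 2.3894 pm

The values do not match. The given shift corresponds to θ ≈ 170.0°, not 90°.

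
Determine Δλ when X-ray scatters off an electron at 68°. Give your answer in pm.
1.5174 pm

Using the Compton scattering formula:
Δλ = λ_C(1 - cos θ)

where λ_C = h/(m_e·c) ≈ 2.4263 pm is the Compton wavelength of an electron.

For θ = 68°:
cos(68°) = 0.3746
1 - cos(68°) = 0.6254

Δλ = 2.4263 × 0.6254
Δλ = 1.5174 pm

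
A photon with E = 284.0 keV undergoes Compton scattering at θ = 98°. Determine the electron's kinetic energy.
110.1000 keV

By energy conservation: K_e = E_initial - E_final

First find the scattered photon energy:
Initial wavelength: λ = hc/E = 4.3656 pm
Compton shift: Δλ = λ_C(1 - cos(98°)) = 2.7640 pm
Final wavelength: λ' = 4.3656 + 2.7640 = 7.1296 pm
Final photon energy: E' = hc/λ' = 173.9000 keV

Electron kinetic energy:
K_e = E - E' = 284.0000 - 173.9000 = 110.1000 keV

(Intermediate values are shown rounded; full precision is carried through to the final answer.)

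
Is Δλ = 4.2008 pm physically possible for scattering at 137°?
Yes, consistent

Calculate the expected shift for θ = 137°:

Δλ_expected = λ_C(1 - cos(137°))
Δλ_expected = 2.4263 × (1 - cos(137°))
Δλ_expected = 2.4263 × 1.7314
Δλ_expected = 4.2008 pm

Given shift: 4.2008 pm
Expected shift: 4.2008 pm
Difference: 0.0000 pm

The values match. This is consistent with Compton scattering at the stated angle.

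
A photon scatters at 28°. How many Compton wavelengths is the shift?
0.1171 λ_C

The Compton shift formula is:
Δλ = λ_C(1 - cos θ)

Dividing both sides by λ_C:
Δλ/λ_C = 1 - cos θ

For θ = 28°:
Δλ/λ_C = 1 - cos(28°)
Δλ/λ_C = 1 - 0.8829
Δλ/λ_C = 0.1171

This means the shift is 0.1171 × λ_C = 0.2840 pm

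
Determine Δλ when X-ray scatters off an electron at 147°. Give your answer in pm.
4.4612 pm

Using the Compton scattering formula:
Δλ = λ_C(1 - cos θ)

where λ_C = h/(m_e·c) ≈ 2.4263 pm is the Compton wavelength of an electron.

For θ = 147°:
cos(147°) = -0.8387
1 - cos(147°) = 1.8387

Δλ = 2.4263 × 1.8387
Δλ = 4.4612 pm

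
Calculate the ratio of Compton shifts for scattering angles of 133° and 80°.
133° produces the larger shift by a factor of 2.035

Calculate both shifts using Δλ = λ_C(1 - cos θ):

For θ₁ = 80°:
Δλ₁ = 2.4263 × (1 - cos(80°))
Δλ₁ = 2.4263 × 0.8264
Δλ₁ = 2.0050 pm

For θ₂ = 133°:
Δλ₂ = 2.4263 × (1 - cos(133°))
Δλ₂ = 2.4263 × 1.6820
Δλ₂ = 4.0810 pm

The 133° angle produces the larger shift.
Ratio: 4.0810/2.0050 = 2.035

(Intermediate values are shown rounded; full precision is carried through to the final answer.)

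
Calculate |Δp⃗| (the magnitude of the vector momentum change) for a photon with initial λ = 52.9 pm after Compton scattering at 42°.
8.9264e-24 kg·m/s

Photon momentum magnitude is p = h/λ.

Initial momentum:
p₀ = h/λ = 6.6261e-34/5.2900e-11 = 1.2526e-23 kg·m/s

After scattering:
λ' = λ + Δλ = 52.9 + 0.6232 = 53.5232 pm
p' = h/λ' = 6.6261e-34/5.3523e-11 = 1.2380e-23 kg·m/s

Momentum is a vector; the scattered photon's direction makes angle θ = 42° with the incident direction. The magnitude of the vector change Δp⃗ = p⃗₀ − p⃗' is found from the law of cosines:
|Δp⃗|² = p₀² + p'² − 2p₀p'cos θ
|Δp⃗|² = (1.2526e-23)² + (1.2380e-23)² − 2·1.2526e-23·1.2380e-23·cos(42°)
|Δp⃗| = 8.9264e-24 kg·m/s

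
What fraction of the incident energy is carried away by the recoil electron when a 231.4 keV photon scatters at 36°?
0.0796 (or 7.96%)

Calculate initial and final photon energies:

Initial: E₀ = 231.4 keV → λ₀ = 5.3580 pm
Compton shift: Δλ = 0.4634 pm
Final wavelength: λ' = 5.8214 pm
Final energy: E' = 212.9805 keV

Fractional energy loss:
(E₀ - E')/E₀ = (231.4000 - 212.9805)/231.4000
= 18.4195/231.4000
= 0.0796
= 7.96%

(Intermediate values are shown rounded; full precision is carried through to the final answer.)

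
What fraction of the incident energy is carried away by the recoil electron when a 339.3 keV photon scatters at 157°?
0.5605 (or 56.05%)

Calculate initial and final photon energies:

Initial: E₀ = 339.3 keV → λ₀ = 3.6541 pm
Compton shift: Δλ = 4.6597 pm
Final wavelength: λ' = 8.3139 pm
Final energy: E' = 149.1296 keV

Fractional energy loss:
(E₀ - E')/E₀ = (339.3000 - 149.1296)/339.3000
= 190.1704/339.3000
= 0.5605
= 56.05%

(Intermediate values are shown rounded; full precision is carried through to the final answer.)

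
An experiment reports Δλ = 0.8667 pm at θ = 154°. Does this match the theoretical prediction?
No, inconsistent

Calculate the expected shift for θ = 154°:

Δλ_expected = λ_C(1 - cos(154°))
Δλ_expected = 2.4263 × (1 - cos(154°))
Δλ_expected = 2.4263 × 1.8988
Δλ_expected = 4.6071 pm

Given shift: 0.8667 pm
Expected shift: 4.6071 pm
Difference: 3.7404 pm

The values do not match. The given shift corresponds to θ ≈ 50.0°, not 154°.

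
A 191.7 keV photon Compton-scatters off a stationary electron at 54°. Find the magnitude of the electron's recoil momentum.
8.7650e-23 kg·m/s

The electron is initially at rest, so by conservation of momentum:
p⃗_e = p⃗₀ − p⃗'  (incident photon momentum minus scattered photon momentum)

Photon momentum magnitudes (p = h/λ = E/c):
λ₀ = hc/E₀ = 6.4676 pm → p₀ = h/λ₀ = 1.0245e-22 kg·m/s
Δλ = λ_C(1 − cos 54°) = 1.0002 pm
λ' = 7.4678 pm → p' = h/λ' = 8.8729e-23 kg·m/s

The scattered photon makes angle θ = 54° with the incident direction, so by the law of cosines:
|p⃗_e|² = p₀² + p'² − 2p₀p'cos θ
|p⃗_e|² = (1.0245e-22)² + (8.8729e-23)² − 2·1.0245e-22·8.8729e-23·cos(54°)
|p⃗_e| = 8.7650e-23 kg·m/s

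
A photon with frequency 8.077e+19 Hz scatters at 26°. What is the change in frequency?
5.012e+18 Hz (decrease)

Convert frequency to wavelength (c = 299792458 m/s):
λ₀ = c/f₀ = 299792458/8.077e+19 = 3.7116808e-12 m = 3.7117 pm

Calculate Compton shift:
Δλ = λ_C(1 - cos(26°)) = 0.2456 pm

Final wavelength:
λ' = λ₀ + Δλ = 3.7117 + 0.2456 = 3.9572 pm

Final frequency:
f' = c/λ' = 299792458/3.9572378e-12 = 7.5758009e+19 Hz

Frequency shift (decrease):
Δf = f₀ - f' = 8.077e+19 - 7.5758009e+19 = 5.012e+18 Hz

(Intermediate values are shown rounded; full precision is carried through to the final answer.)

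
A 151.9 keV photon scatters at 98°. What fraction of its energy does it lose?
0.2530 (or 25.30%)

Calculate initial and final photon energies:

Initial: E₀ = 151.9 keV → λ₀ = 8.1622 pm
Compton shift: Δλ = 2.7640 pm
Final wavelength: λ' = 10.9262 pm
Final energy: E' = 113.4741 keV

Fractional energy loss:
(E₀ - E')/E₀ = (151.9000 - 113.4741)/151.9000
= 38.4259/151.9000
= 0.2530
= 25.30%

(Intermediate values are shown rounded; full precision is carried through to the final answer.)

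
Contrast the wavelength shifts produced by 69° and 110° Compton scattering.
110° produces the larger shift by a factor of 2.092

Calculate both shifts using Δλ = λ_C(1 - cos θ):

For θ₁ = 69°:
Δλ₁ = 2.4263 × (1 - cos(69°))
Δλ₁ = 2.4263 × 0.6416
Δλ₁ = 1.5568 pm

For θ₂ = 110°:
Δλ₂ = 2.4263 × (1 - cos(110°))
Δλ₂ = 2.4263 × 1.3420
Δλ₂ = 3.2562 pm

The 110° angle produces the larger shift.
Ratio: 3.2562/1.5568 = 2.092

(Intermediate values are shown rounded; full precision is carried through to the final answer.)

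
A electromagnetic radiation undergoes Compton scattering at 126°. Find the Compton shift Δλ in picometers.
3.8525 pm

Using the Compton scattering formula:
Δλ = λ_C(1 - cos θ)

where λ_C = h/(m_e·c) ≈ 2.4263 pm is the Compton wavelength of an electron.

For θ = 126°:
cos(126°) = -0.5878
1 - cos(126°) = 1.5878

Δλ = 2.4263 × 1.5878
Δλ = 3.8525 pm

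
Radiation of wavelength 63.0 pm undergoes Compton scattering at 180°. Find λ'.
67.8526 pm

Using the Compton formula: λ' = λ + λ_C(1 − cos θ)

For θ = 180°, cos θ = -1 (exact) = -1.0000, so:
1 − cos 180° = 1 − (-1) = 2.0000

Δλ = λ_C × 2.0000 = 2.4263 × 2.0000 = 4.8526 pm

λ' = 63.0 + 4.8526 = 67.8526 pm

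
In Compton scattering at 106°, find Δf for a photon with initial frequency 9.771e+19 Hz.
4.907e+19 Hz (decrease)

Convert frequency to wavelength (c = 299792458 m/s):
λ₀ = c/f₀ = 299792458/9.771e+19 = 3.0681860e-12 m = 3.0682 pm

Calculate Compton shift:
Δλ = λ_C(1 - cos(106°)) = 3.0951 pm

Final wavelength:
λ' = λ₀ + Δλ = 3.0682 + 3.0951 = 6.1633 pm

Final frequency:
f' = c/λ' = 299792458/6.1632780e-12 = 4.8641722e+19 Hz

Frequency shift (decrease):
Δf = f₀ - f' = 9.771e+19 - 4.8641722e+19 = 4.907e+19 Hz

(Intermediate values are shown rounded; full precision is carried through to the final answer.)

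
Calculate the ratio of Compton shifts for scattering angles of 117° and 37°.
117° produces the larger shift by a factor of 7.221

Calculate both shifts using Δλ = λ_C(1 - cos θ):

For θ₁ = 37°:
Δλ₁ = 2.4263 × (1 - cos(37°))
Δλ₁ = 2.4263 × 0.2014
Δλ₁ = 0.4886 pm

For θ₂ = 117°:
Δλ₂ = 2.4263 × (1 - cos(117°))
Δλ₂ = 2.4263 × 1.4540
Δλ₂ = 3.5278 pm

The 117° angle produces the larger shift.
Ratio: 3.5278/0.4886 = 7.221

(Intermediate values are shown rounded; full precision is carried through to the final answer.)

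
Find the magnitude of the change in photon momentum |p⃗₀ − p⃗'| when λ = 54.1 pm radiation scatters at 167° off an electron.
2.3349e-23 kg·m/s

Photon momentum magnitude is p = h/λ.

Initial momentum:
p₀ = h/λ = 6.6261e-34/5.4100e-11 = 1.2248e-23 kg·m/s

After scattering:
λ' = λ + Δλ = 54.1 + 4.7904 = 58.8904 pm
p' = h/λ' = 6.6261e-34/5.8890e-11 = 1.1252e-23 kg·m/s

Momentum is a vector; the scattered photon's direction makes angle θ = 167° with the incident direction. The magnitude of the vector change Δp⃗ = p⃗₀ − p⃗' is found from the law of cosines:
|Δp⃗|² = p₀² + p'² − 2p₀p'cos θ
|Δp⃗|² = (1.2248e-23)² + (1.1252e-23)² − 2·1.2248e-23·1.1252e-23·cos(167°)
|Δp⃗| = 2.3349e-23 kg·m/s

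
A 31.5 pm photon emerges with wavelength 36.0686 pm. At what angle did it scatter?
152.00°

First find the wavelength shift:
Δλ = λ' - λ = 36.0686 - 31.5 = 4.5686 pm

Using Δλ = λ_C(1 - cos θ), with λ_C = h/(m_e·c) ≈ 2.42631024 pm:
cos θ = 1 - Δλ/λ_C
cos θ = 1 - 4.5686/2.42631024
cos θ = -0.882941

θ = arccos(-0.882941)
θ = 152.00°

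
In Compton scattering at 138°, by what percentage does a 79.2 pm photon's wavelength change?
5.3402%

Calculate the Compton shift:
Δλ = λ_C(1 - cos(138°))
Δλ = 2.4263 × (1 - cos(138°))
Δλ = 2.4263 × 1.7431
Δλ = 4.2294 pm

Percentage change:
(Δλ/λ₀) × 100 = (4.2294/79.2) × 100
= 5.3402%

(Intermediate values are shown rounded; full precision is carried through to the final answer.)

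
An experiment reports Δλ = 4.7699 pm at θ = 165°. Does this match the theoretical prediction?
Yes, consistent

Calculate the expected shift for θ = 165°:

Δλ_expected = λ_C(1 - cos(165°))
Δλ_expected = 2.4263 × (1 - cos(165°))
Δλ_expected = 2.4263 × 1.9659
Δλ_expected = 4.7699 pm

Given shift: 4.7699 pm
Expected shift: 4.7699 pm
Difference: 0.0000 pm

The values match. This is consistent with Compton scattering at the stated angle.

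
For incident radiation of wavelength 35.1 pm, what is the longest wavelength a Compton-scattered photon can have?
39.9526 pm (at θ = 180°)

The Compton shift is Δλ = λ_C(1 − cos θ).

Since cos θ ranges from −1 to 1, the factor (1 − cos θ) ranges from 0 to 2; the maximum shift occurs at θ = 180° (backscattering):
Δλ_max = 2λ_C = 2 × 2.4263 pm = 4.8526 pm

Maximum scattered wavelength:
λ'_max = λ₀ + Δλ_max = 35.1 + 4.8526 = 39.9526 pm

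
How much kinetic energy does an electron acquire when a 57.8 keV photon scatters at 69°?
3.9111 keV

By energy conservation: K_e = E_initial - E_final

First find the scattered photon energy:
Initial wavelength: λ = hc/E = 21.4506 pm
Compton shift: Δλ = λ_C(1 - cos(69°)) = 1.5568 pm
Final wavelength: λ' = 21.4506 + 1.5568 = 23.0074 pm
Final photon energy: E' = hc/λ' = 53.8889 keV

Electron kinetic energy:
K_e = E - E' = 57.8000 - 53.8889 = 3.9111 keV

(Intermediate values are shown rounded; full precision is carried through to the final answer.)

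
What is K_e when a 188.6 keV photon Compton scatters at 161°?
78.8246 keV

By energy conservation: K_e = E_initial - E_final

First find the scattered photon energy:
Initial wavelength: λ = hc/E = 6.5739 pm
Compton shift: Δλ = λ_C(1 - cos(161°)) = 4.7204 pm
Final wavelength: λ' = 6.5739 + 4.7204 = 11.2944 pm
Final photon energy: E' = hc/λ' = 109.7754 keV

Electron kinetic energy:
K_e = E - E' = 188.6000 - 109.7754 = 78.8246 keV

(Intermediate values are shown rounded; full precision is carried through to the final answer.)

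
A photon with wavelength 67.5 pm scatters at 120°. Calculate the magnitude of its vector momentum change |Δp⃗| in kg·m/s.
1.6569e-23 kg·m/s

Photon momentum magnitude is p = h/λ.

Initial momentum:
p₀ = h/λ = 6.6261e-34/6.7500e-11 = 9.8164e-24 kg·m/s

After scattering:
λ' = λ + Δλ = 67.5 + 3.6395 = 71.1395 pm
p' = h/λ' = 6.6261e-34/7.1139e-11 = 9.3142e-24 kg·m/s

Momentum is a vector; the scattered photon's direction makes angle θ = 120° with the incident direction. The magnitude of the vector change Δp⃗ = p⃗₀ − p⃗' is found from the law of cosines:
|Δp⃗|² = p₀² + p'² − 2p₀p'cos θ
|Δp⃗|² = (9.8164e-24)² + (9.3142e-24)² − 2·9.8164e-24·9.3142e-24·cos(120°)
|Δp⃗| = 1.6569e-23 kg·m/s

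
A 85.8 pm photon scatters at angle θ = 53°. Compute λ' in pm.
86.7661 pm

Using the Compton scattering formula:
λ' = λ + Δλ = λ + λ_C(1 - cos θ)

Given:
- Initial wavelength λ = 85.8 pm
- Scattering angle θ = 53°
- Compton wavelength λ_C ≈ 2.4263 pm

Calculate the shift:
Δλ = 2.4263 × (1 - cos(53°))
Δλ = 2.4263 × 0.3982
Δλ = 0.9661 pm

Final wavelength:
λ' = 85.8 + 0.9661 = 86.7661 pm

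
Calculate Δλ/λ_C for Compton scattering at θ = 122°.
1.5299 λ_C

The Compton shift formula is:
Δλ = λ_C(1 - cos θ)

Dividing both sides by λ_C:
Δλ/λ_C = 1 - cos θ

For θ = 122°:
Δλ/λ_C = 1 - cos(122°)
Δλ/λ_C = 1 - -0.5299
Δλ/λ_C = 1.5299

This means the shift is 1.5299 × λ_C = 3.7121 pm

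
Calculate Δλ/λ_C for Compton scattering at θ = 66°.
0.5933 λ_C

The Compton shift formula is:
Δλ = λ_C(1 - cos θ)

Dividing both sides by λ_C:
Δλ/λ_C = 1 - cos θ

For θ = 66°:
Δλ/λ_C = 1 - cos(66°)
Δλ/λ_C = 1 - 0.4067
Δλ/λ_C = 0.5933

This means the shift is 0.5933 × λ_C = 1.4394 pm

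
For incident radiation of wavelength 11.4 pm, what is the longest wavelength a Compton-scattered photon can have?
16.2526 pm (at θ = 180°)

The Compton shift is Δλ = λ_C(1 − cos θ).

Since cos θ ranges from −1 to 1, the factor (1 − cos θ) ranges from 0 to 2; the maximum shift occurs at θ = 180° (backscattering):
Δλ_max = 2λ_C = 2 × 2.4263 pm = 4.8526 pm

Maximum scattered wavelength:
λ'_max = λ₀ + Δλ_max = 11.4 + 4.8526 = 16.2526 pm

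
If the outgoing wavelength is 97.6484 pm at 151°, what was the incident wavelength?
93.1000 pm

From λ' = λ + Δλ, we have λ = λ' - Δλ

First calculate the Compton shift:
Δλ = λ_C(1 - cos θ)
Δλ = 2.4263 × (1 - cos(151°))
Δλ = 2.4263 × 1.8746
Δλ = 4.5484 pm

Initial wavelength:
λ = λ' - Δλ
λ = 97.6484 - 4.5484
λ = 93.1000 pm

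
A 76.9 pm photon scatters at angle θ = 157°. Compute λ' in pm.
81.5597 pm

Using the Compton scattering formula:
λ' = λ + Δλ = λ + λ_C(1 - cos θ)

Given:
- Initial wavelength λ = 76.9 pm
- Scattering angle θ = 157°
- Compton wavelength λ_C ≈ 2.4263 pm

Calculate the shift:
Δλ = 2.4263 × (1 - cos(157°))
Δλ = 2.4263 × 1.9205
Δλ = 4.6597 pm

Final wavelength:
λ' = 76.9 + 4.6597 = 81.5597 pm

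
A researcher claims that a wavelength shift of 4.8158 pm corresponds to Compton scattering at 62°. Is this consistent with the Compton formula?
No, inconsistent

Calculate the expected shift for θ = 62°:

Δλ_expected = λ_C(1 - cos(62°))
Δλ_expected = 2.4263 × (1 - cos(62°))
Δλ_expected = 2.4263 × 0.5305
Δλ_expected = 1.2872 pm

Given shift: 4.8158 pm
Expected shift: 1.2872 pm
Difference: 3.5285 pm

The values do not match. The given shift corresponds to θ ≈ 170.0°, not 62°.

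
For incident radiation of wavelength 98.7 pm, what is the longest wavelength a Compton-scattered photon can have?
103.5526 pm (at θ = 180°)

The Compton shift is Δλ = λ_C(1 − cos θ).

Since cos θ ranges from −1 to 1, the factor (1 − cos θ) ranges from 0 to 2; the maximum shift occurs at θ = 180° (backscattering):
Δλ_max = 2λ_C = 2 × 2.4263 pm = 4.8526 pm

Maximum scattered wavelength:
λ'_max = λ₀ + Δλ_max = 98.7 + 4.8526 = 103.5526 pm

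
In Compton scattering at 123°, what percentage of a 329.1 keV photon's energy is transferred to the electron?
0.4987 (or 49.87%)

Calculate initial and final photon energies:

Initial: E₀ = 329.1 keV → λ₀ = 3.7674 pm
Compton shift: Δλ = 3.7478 pm
Final wavelength: λ' = 7.5151 pm
Final energy: E' = 164.9791 keV

Fractional energy loss:
(E₀ - E')/E₀ = (329.1000 - 164.9791)/329.1000
= 164.1209/329.1000
= 0.4987
= 49.87%

(Intermediate values are shown rounded; full precision is carried through to the final answer.)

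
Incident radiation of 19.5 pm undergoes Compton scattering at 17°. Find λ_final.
19.6060 pm

Using the Compton scattering formula:
λ' = λ + Δλ = λ + λ_C(1 - cos θ)

Given:
- Initial wavelength λ = 19.5 pm
- Scattering angle θ = 17°
- Compton wavelength λ_C ≈ 2.4263 pm

Calculate the shift:
Δλ = 2.4263 × (1 - cos(17°))
Δλ = 2.4263 × 0.0437
Δλ = 0.1060 pm

Final wavelength:
λ' = 19.5 + 0.1060 = 19.6060 pm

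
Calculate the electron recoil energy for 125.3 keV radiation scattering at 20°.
1.8259 keV

By energy conservation: K_e = E_initial - E_final

First find the scattered photon energy:
Initial wavelength: λ = hc/E = 9.8950 pm
Compton shift: Δλ = λ_C(1 - cos(20°)) = 0.1463 pm
Final wavelength: λ' = 9.8950 + 0.1463 = 10.0413 pm
Final photon energy: E' = hc/λ' = 123.4741 keV

Electron kinetic energy:
K_e = E - E' = 125.3000 - 123.4741 = 1.8259 keV

(Intermediate values are shown rounded; full precision is carried through to the final answer.)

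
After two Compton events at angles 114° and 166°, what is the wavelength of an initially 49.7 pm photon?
57.8937 pm

Apply Compton shift twice:

First scattering at θ₁ = 114°:
Δλ₁ = λ_C(1 - cos(114°))
Δλ₁ = 2.4263 × 1.4067
Δλ₁ = 3.4132 pm

After first scattering:
λ₁ = 49.7 + 3.4132 = 53.1132 pm

Second scattering at θ₂ = 166°:
Δλ₂ = λ_C(1 - cos(166°))
Δλ₂ = 2.4263 × 1.9703
Δλ₂ = 4.7805 pm

Final wavelength:
λ₂ = 53.1132 + 4.7805 = 57.8937 pm

Total shift: Δλ_total = 3.4132 + 4.7805 = 8.1937 pm

(Intermediate values are shown rounded; full precision is carried through to the final answer.)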